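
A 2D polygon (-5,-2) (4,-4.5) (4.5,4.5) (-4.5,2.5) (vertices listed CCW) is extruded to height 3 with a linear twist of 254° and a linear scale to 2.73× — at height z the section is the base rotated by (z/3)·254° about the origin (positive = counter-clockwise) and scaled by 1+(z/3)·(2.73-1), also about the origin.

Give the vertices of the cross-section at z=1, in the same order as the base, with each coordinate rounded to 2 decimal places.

Cross-section at z=1: (2.41,-8.14) (7.65,5.62) (-6.40,7.72) (-4.58,-6.70)

t = z/height = 1/3 = 0.333333
s = 1 + (scale-1)·z/height = 1 + (2.73-1)·1/3 = 1.576667
θ = twist·z/height = 254°·1/3 = 84.6667° = 1.477712 rad
cos θ = 0.092950, sin θ = 0.995671 (intermediates below are computed at full precision and shown rounded to 5 d.p.)
v1: (-5,-2) → rotate → (1.52659,-5.16425) → ×s → (2.40693,-8.14231) → (2.41,-8.14)
v2: (4,-4.5) → rotate → (4.85232,3.56441) → ×s → (7.65049,5.61988) → (7.65,5.62)
v3: (4.5,4.5) → rotate → (-4.06224,4.89879) → ×s → (-6.40480,7.72376) → (-6.40,7.72)
v4: (-4.5,2.5) → rotate → (-2.90745,-4.24814) → ×s → (-4.58408,-6.69791) → (-4.58,-6.70)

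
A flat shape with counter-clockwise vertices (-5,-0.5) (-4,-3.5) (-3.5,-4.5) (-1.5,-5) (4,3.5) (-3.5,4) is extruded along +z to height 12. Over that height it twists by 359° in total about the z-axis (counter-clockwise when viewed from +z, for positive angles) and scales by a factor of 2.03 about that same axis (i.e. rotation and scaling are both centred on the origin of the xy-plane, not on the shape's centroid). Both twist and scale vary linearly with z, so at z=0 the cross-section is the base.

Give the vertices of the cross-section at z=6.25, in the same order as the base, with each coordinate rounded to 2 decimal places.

Cross-section at z=6.25: (7.53,1.70) (5.45,6.08) (4.50,7.52) (1.35,7.91) (-5.45,-6.08) (6.08,-5.45)

t = z/height = 6.25/12 = 0.520833
s = 1 + (scale-1)·z/height = 1 + (2.03-1)·6.25/12 = 1.536458
θ = twist·z/height = 359°·6.25/12 = 186.9792° = 3.263402 rad
cos θ = -0.992590, sin θ = -0.121508 (intermediates below are computed at full precision and shown rounded to 5 d.p.)
v1: (-5,-0.5) → rotate → (4.90220,1.10384) → ×s → (7.53202,1.69600) → (7.53,1.70)
v2: (-4,-3.5) → rotate → (3.54508,3.96010) → ×s → (5.44687,6.08453) → (5.45,6.08)
v3: (-3.5,-4.5) → rotate → (2.92728,4.89194) → ×s → (4.49764,7.51626) → (4.50,7.52)
v4: (-1.5,-5) → rotate → (0.88134,5.14521) → ×s → (1.35415,7.90541) → (1.35,7.91)
v5: (4,3.5) → rotate → (-3.54508,-3.96010) → ×s → (-5.44687,-6.08453) → (-5.45,-6.08)
v6: (-3.5,4) → rotate → (3.96010,-3.54508) → ×s → (6.08453,-5.44687) → (6.08,-5.45)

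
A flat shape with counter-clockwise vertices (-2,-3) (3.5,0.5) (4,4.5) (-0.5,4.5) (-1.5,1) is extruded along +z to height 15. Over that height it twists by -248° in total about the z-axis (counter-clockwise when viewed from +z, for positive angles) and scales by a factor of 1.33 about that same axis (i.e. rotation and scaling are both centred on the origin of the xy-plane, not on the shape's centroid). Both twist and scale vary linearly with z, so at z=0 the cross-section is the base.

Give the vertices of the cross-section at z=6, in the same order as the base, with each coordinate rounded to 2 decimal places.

Cross-section at z=6: (-2.99,2.78) (-0.07,-4.00) (4.30,-5.28) (5.12,-0.26) (1.39,1.50)

t = z/height = 6/15 = 0.4
s = 1 + (scale-1)·z/height = 1 + (1.33-1)·6/15 = 1.132000
θ = twist·z/height = -248°·6/15 = -99.2000° = -1.731367 rad
cos θ = -0.159881, sin θ = -0.987136 (intermediates below are computed at full precision and shown rounded to 5 d.p.)
v1: (-2,-3) → rotate → (-2.64165,2.45392) → ×s → (-2.99034,2.77783) → (-2.99,2.78)
v2: (3.5,0.5) → rotate → (-0.06602,-3.53492) → ×s → (-0.07473,-4.00153) → (-0.07,-4.00)
v3: (4,4.5) → rotate → (3.80259,-4.66801) → ×s → (4.30453,-5.28419) → (4.30,-5.28)
v4: (-0.5,4.5) → rotate → (4.52205,-0.22590) → ×s → (5.11896,-0.25572) → (5.12,-0.26)
v5: (-1.5,1) → rotate → (1.22696,1.32082) → ×s → (1.38892,1.49517) → (1.39,1.50)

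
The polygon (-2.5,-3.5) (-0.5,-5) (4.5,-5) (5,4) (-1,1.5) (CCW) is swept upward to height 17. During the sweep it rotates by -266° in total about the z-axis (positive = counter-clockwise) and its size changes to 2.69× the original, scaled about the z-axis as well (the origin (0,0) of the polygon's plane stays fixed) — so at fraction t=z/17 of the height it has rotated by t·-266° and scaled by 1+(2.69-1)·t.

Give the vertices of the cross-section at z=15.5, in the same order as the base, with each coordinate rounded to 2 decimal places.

Cross-section at z=15.5: (10.82,-1.53) (11.86,4.73) (6.00,16.01) (-14.88,6.58) (-2.21,-4.01)

t = z/height = 15.5/17 = 0.911765
s = 1 + (scale-1)·z/height = 1 + (2.69-1)·15.5/17 = 2.540882
θ = twist·z/height = -266°·15.5/17 = -242.5294° = -4.232937 rad
cos θ = -0.461293, sin θ = 0.887248 (intermediates below are computed at full precision and shown rounded to 5 d.p.)
v1: (-2.5,-3.5) → rotate → (4.25860,-0.60359) → ×s → (10.82060,-1.53366) → (10.82,-1.53)
v2: (-0.5,-5) → rotate → (4.66689,1.86284) → ×s → (11.85801,4.73326) → (11.86,4.73)
v3: (4.5,-5) → rotate → (2.36042,6.29908) → ×s → (5.99755,16.00522) → (6.00,16.01)
v4: (5,4) → rotate → (-5.85546,2.59107) → ×s → (-14.87803,6.58359) → (-14.88,6.58)
v5: (-1,1.5) → rotate → (-0.86958,-1.57919) → ×s → (-2.20950,-4.01253) → (-2.21,-4.01)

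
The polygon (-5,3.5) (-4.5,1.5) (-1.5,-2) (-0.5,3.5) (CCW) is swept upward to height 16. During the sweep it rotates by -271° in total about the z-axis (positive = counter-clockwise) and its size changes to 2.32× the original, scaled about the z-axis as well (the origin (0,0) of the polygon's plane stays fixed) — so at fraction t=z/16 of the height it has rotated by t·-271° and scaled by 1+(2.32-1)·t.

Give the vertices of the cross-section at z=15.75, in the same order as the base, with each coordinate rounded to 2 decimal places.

t = z/height = 15.75/16 = 0.984375
s = 1 + (scale-1)·z/height = 1 + (2.32-1)·15.75/16 = 2.299375
θ = twist·z/height = -271°·15.75/16 = -266.7656° = -4.655938 rad
cos θ = -0.056421, sin θ = 0.998407 (intermediates below are computed at full precision and shown rounded to 5 d.p.)
v1: (-5,3.5) → rotate → (-3.21232,-5.18951) → ×s → (-7.38633,-11.93262) → (-7.39,-11.93)
v2: (-4.5,1.5) → rotate → (-1.24372,-4.57746) → ×s → (-2.85977,-10.52530) → (-2.86,-10.53)
v3: (-1.5,-2) → rotate → (2.08144,-1.38477) → ×s → (4.78602,-3.18410) → (4.79,-3.18)
v4: (-0.5,3.5) → rotate → (-3.46621,-0.69668) → ×s → (-7.97013,-1.60192) → (-7.97,-1.60)

Cross-section at z=15.75: (-7.39,-11.93) (-2.86,-10.53) (4.79,-3.18) (-7.97,-1.60)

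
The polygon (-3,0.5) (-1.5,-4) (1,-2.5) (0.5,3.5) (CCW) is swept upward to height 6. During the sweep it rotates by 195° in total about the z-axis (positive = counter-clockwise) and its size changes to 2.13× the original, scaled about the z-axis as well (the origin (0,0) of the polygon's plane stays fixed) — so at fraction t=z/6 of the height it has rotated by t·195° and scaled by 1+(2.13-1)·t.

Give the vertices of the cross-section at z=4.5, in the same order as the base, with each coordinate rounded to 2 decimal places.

Cross-section at z=4.5: (4.10,-3.85) (6.41,4.60) (1.03,4.87) (-4.36,-4.86)

t = z/height = 4.5/6 = 0.75
s = 1 + (scale-1)·z/height = 1 + (2.13-1)·4.5/6 = 1.847500
θ = twist·z/height = 195°·4.5/6 = 146.2500° = 2.552544 rad
cos θ = -0.831470, sin θ = 0.555570 (intermediates below are computed at full precision and shown rounded to 5 d.p.)
v1: (-3,0.5) → rotate → (2.21662,-2.08245) → ×s → (4.09521,-3.84732) → (4.10,-3.85)
v2: (-1.5,-4) → rotate → (3.46949,2.49252) → ×s → (6.40987,4.60494) → (6.41,4.60)
v3: (1,-2.5) → rotate → (0.55746,2.63424) → ×s → (1.02990,4.86677) → (1.03,4.87)
v4: (0.5,3.5) → rotate → (-2.36023,-2.63236) → ×s → (-4.36053,-4.86328) → (-4.36,-4.86)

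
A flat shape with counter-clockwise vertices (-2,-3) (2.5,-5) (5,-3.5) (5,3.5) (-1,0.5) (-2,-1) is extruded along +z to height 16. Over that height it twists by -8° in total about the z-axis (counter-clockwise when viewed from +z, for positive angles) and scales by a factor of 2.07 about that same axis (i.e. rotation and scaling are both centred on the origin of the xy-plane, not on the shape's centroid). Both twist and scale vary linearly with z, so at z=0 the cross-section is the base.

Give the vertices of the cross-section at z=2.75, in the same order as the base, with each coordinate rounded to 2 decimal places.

t = z/height = 2.75/16 = 0.171875
s = 1 + (scale-1)·z/height = 1 + (2.07-1)·2.75/16 = 1.183906
θ = twist·z/height = -8°·2.75/16 = -1.3750° = -0.023998 rad
cos θ = 0.999712, sin θ = -0.023996 (intermediates below are computed at full precision and shown rounded to 5 d.p.)
v1: (-2,-3) → rotate → (-2.07141,-2.95114) → ×s → (-2.45236,-3.49388) → (-2.45,-3.49)
v2: (2.5,-5) → rotate → (2.37930,-5.05855) → ×s → (2.81687,-5.98885) → (2.82,-5.99)
v3: (5,-3.5) → rotate → (4.91457,-3.61897) → ×s → (5.81840,-4.28452) → (5.82,-4.28)
v4: (5,3.5) → rotate → (5.08255,3.37901) → ×s → (6.01726,4.00043) → (6.02,4.00)
v5: (-1,0.5) → rotate → (-0.98771,0.52385) → ×s → (-1.16936,0.62019) → (-1.17,0.62)
v6: (-2,-1) → rotate → (-2.02342,-0.95172) → ×s → (-2.39554,-1.12675) → (-2.40,-1.13)

Cross-section at z=2.75: (-2.45,-3.49) (2.82,-5.99) (5.82,-4.28) (6.02,4.00) (-1.17,0.62) (-2.40,-1.13)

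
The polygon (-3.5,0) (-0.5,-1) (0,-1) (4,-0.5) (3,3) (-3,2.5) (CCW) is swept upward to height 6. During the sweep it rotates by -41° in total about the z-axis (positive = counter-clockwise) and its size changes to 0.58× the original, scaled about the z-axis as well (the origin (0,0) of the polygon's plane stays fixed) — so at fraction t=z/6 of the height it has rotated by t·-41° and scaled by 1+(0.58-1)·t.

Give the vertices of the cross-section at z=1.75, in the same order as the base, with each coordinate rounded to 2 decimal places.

Cross-section at z=1.75: (-3.00,0.64) (-0.61,-0.77) (-0.18,-0.86) (3.34,-1.16) (3.12,2.03) (-2.12,2.69)

t = z/height = 1.75/6 = 0.291667
s = 1 + (scale-1)·z/height = 1 + (0.58-1)·1.75/6 = 0.877500
θ = twist·z/height = -41°·1.75/6 = -11.9583° = -0.208712 rad
cos θ = 0.978299, sin θ = -0.207200 (intermediates below are computed at full precision and shown rounded to 5 d.p.)
v1: (-3.5,0) → rotate → (-3.42404,0.72520) → ×s → (-3.00460,0.63636) → (-3.00,0.64)
v2: (-0.5,-1) → rotate → (-0.69635,-0.87470) → ×s → (-0.61105,-0.76755) → (-0.61,-0.77)
v3: (0,-1) → rotate → (-0.20720,-0.97830) → ×s → (-0.18182,-0.85846) → (-0.18,-0.86)
v4: (4,-0.5) → rotate → (3.80959,-1.31795) → ×s → (3.34292,-1.15650) → (3.34,-1.16)
v5: (3,3) → rotate → (3.55650,2.31329) → ×s → (3.12083,2.02992) → (3.12,2.03)
v6: (-3,2.5) → rotate → (-2.41689,3.06735) → ×s → (-2.12083,2.69160) → (-2.12,2.69)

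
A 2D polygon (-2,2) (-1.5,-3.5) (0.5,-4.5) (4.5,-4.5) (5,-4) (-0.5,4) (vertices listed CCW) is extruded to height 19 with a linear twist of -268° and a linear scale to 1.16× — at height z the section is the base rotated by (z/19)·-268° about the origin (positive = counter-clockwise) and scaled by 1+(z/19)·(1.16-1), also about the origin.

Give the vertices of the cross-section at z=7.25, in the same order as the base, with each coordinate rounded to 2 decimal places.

t = z/height = 7.25/19 = 0.381579
s = 1 + (scale-1)·z/height = 1 + (1.16-1)·7.25/19 = 1.061053
θ = twist·z/height = -268°·7.25/19 = -102.2632° = -1.784829 rad
cos θ = -0.212402, sin θ = -0.977182 (intermediates below are computed at full precision and shown rounded to 5 d.p.)
v1: (-2,2) → rotate → (2.37917,1.52956) → ×s → (2.52442,1.62294) → (2.52,1.62)
v2: (-1.5,-3.5) → rotate → (-3.10154,2.20918) → ×s → (-3.29089,2.34406) → (-3.29,2.34)
v3: (0.5,-4.5) → rotate → (-4.50352,0.46722) → ×s → (-4.77847,0.49574) → (-4.78,0.50)
v4: (4.5,-4.5) → rotate → (-5.35313,-3.44151) → ×s → (-5.67995,-3.65162) → (-5.68,-3.65)
v5: (5,-4) → rotate → (-4.97074,-4.03630) → ×s → (-5.27422,-4.28273) → (-5.27,-4.28)
v6: (-0.5,4) → rotate → (4.01493,-0.36102) → ×s → (4.26005,-0.38306) → (4.26,-0.38)

Cross-section at z=7.25: (2.52,1.62) (-3.29,2.34) (-4.78,0.50) (-5.68,-3.65) (-5.27,-4.28) (4.26,-0.38)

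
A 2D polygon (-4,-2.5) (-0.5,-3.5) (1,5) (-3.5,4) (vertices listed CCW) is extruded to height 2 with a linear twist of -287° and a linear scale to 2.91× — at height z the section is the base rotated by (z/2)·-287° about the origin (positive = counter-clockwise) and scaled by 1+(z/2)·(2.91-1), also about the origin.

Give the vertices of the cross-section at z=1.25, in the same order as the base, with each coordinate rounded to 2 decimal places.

Cross-section at z=1.25: (8.71,5.58) (1.01,7.69) (-2.07,-10.99) (7.77,-8.69)

t = z/height = 1.25/2 = 0.625
s = 1 + (scale-1)·z/height = 1 + (2.91-1)·1.25/2 = 2.193750
θ = twist·z/height = -287°·1.25/2 = -179.3750° = -3.130684 rad
cos θ = -0.999941, sin θ = -0.010908 (intermediates below are computed at full precision and shown rounded to 5 d.p.)
v1: (-4,-2.5) → rotate → (3.97249,2.54348) → ×s → (8.71465,5.57977) → (8.71,5.58)
v2: (-0.5,-3.5) → rotate → (0.46179,3.50525) → ×s → (1.01306,7.68963) → (1.01,7.69)
v3: (1,5) → rotate → (-0.94540,-5.01061) → ×s → (-2.07397,-10.99203) → (-2.07,-10.99)
v4: (-3.5,4) → rotate → (3.54342,-3.96158) → ×s → (7.77339,-8.69072) → (7.77,-8.69)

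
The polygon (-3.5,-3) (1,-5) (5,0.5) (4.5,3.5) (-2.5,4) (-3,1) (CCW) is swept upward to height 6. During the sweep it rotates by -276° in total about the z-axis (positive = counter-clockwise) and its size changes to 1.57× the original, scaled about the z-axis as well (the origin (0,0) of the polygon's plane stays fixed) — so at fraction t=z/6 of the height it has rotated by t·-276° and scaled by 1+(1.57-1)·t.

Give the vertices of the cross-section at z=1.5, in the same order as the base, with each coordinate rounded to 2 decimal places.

t = z/height = 1.5/6 = 0.25
s = 1 + (scale-1)·z/height = 1 + (1.57-1)·1.5/6 = 1.142500
θ = twist·z/height = -276°·1.5/6 = -69.0000° = -1.204277 rad
cos θ = 0.358368, sin θ = -0.933580 (intermediates below are computed at full precision and shown rounded to 5 d.p.)
v1: (-3.5,-3) → rotate → (-4.05503,2.19243) → ×s → (-4.63287,2.50485) → (-4.63,2.50)
v2: (1,-5) → rotate → (-4.30953,-2.72542) → ×s → (-4.92364,-3.11379) → (-4.92,-3.11)
v3: (5,0.5) → rotate → (2.25863,-4.48872) → ×s → (2.58048,-5.12836) → (2.58,-5.13)
v4: (4.5,3.5) → rotate → (4.88019,-2.94682) → ×s → (5.57561,-3.36675) → (5.58,-3.37)
v5: (-2.5,4) → rotate → (2.83840,3.76742) → ×s → (3.24287,4.30428) → (3.24,4.30)
v6: (-3,1) → rotate → (-0.14152,3.15911) → ×s → (-0.16169,3.60928) → (-0.16,3.61)

Cross-section at z=1.5: (-4.63,2.50) (-4.92,-3.11) (2.58,-5.13) (5.58,-3.37) (3.24,4.30) (-0.16,3.61)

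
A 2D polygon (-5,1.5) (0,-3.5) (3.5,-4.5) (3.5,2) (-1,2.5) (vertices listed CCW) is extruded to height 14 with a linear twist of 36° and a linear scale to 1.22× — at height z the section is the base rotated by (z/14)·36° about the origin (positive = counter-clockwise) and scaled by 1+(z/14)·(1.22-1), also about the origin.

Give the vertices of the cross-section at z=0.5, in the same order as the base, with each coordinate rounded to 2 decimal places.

t = z/height = 0.5/14 = 0.0357143
s = 1 + (scale-1)·z/height = 1 + (1.22-1)·0.5/14 = 1.007857
θ = twist·z/height = 36°·0.5/14 = 1.2857° = 0.022440 rad
cos θ = 0.999748, sin θ = 0.022438 (intermediates below are computed at full precision and shown rounded to 5 d.p.)
v1: (-5,1.5) → rotate → (-5.03240,1.38743) → ×s → (-5.07194,1.39833) → (-5.07,1.40)
v2: (0,-3.5) → rotate → (0.07853,-3.49912) → ×s → (0.07915,-3.52661) → (0.08,-3.53)
v3: (3.5,-4.5) → rotate → (3.60009,-4.42033) → ×s → (3.62838,-4.45507) → (3.63,-4.46)
v4: (3.5,2) → rotate → (3.45424,2.07803) → ×s → (3.48138,2.09436) → (3.48,2.09)
v5: (-1,2.5) → rotate → (-1.05584,2.47693) → ×s → (-1.06414,2.49639) → (-1.06,2.50)

Cross-section at z=0.5: (-5.07,1.40) (0.08,-3.53) (3.63,-4.46) (3.48,2.09) (-1.06,2.50)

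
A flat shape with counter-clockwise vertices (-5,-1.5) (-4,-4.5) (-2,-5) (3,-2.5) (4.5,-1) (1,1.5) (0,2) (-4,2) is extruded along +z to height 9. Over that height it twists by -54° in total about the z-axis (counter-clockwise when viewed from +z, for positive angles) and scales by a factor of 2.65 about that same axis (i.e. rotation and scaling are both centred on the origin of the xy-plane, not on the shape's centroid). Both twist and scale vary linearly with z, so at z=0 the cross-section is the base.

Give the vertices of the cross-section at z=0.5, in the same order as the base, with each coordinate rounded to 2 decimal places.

t = z/height = 0.5/9 = 0.0555556
s = 1 + (scale-1)·z/height = 1 + (2.65-1)·0.5/9 = 1.091667
θ = twist·z/height = -54°·0.5/9 = -3.0000° = -0.052360 rad
cos θ = 0.998630, sin θ = -0.052336 (intermediates below are computed at full precision and shown rounded to 5 d.p.)
v1: (-5,-1.5) → rotate → (-5.07165,-1.23626) → ×s → (-5.53655,-1.34959) → (-5.54,-1.35)
v2: (-4,-4.5) → rotate → (-4.23003,-4.28449) → ×s → (-4.61778,-4.67723) → (-4.62,-4.68)
v3: (-2,-5) → rotate → (-2.25894,-4.88848) → ×s → (-2.46601,-5.33659) → (-2.47,-5.34)
v4: (3,-2.5) → rotate → (2.86505,-2.65358) → ×s → (3.12768,-2.89683) → (3.13,-2.90)
v5: (4.5,-1) → rotate → (4.44150,-1.23414) → ×s → (4.84863,-1.34727) → (4.85,-1.35)
v6: (1,1.5) → rotate → (1.07713,1.44561) → ×s → (1.17587,1.57812) → (1.18,1.58)
v7: (0,2) → rotate → (0.10467,1.99726) → ×s → (0.11427,2.18034) → (0.11,2.18)
v8: (-4,2) → rotate → (-3.88985,2.20660) → ×s → (-4.24642,2.40887) → (-4.25,2.41)

Cross-section at z=0.5: (-5.54,-1.35) (-4.62,-4.68) (-2.47,-5.34) (3.13,-2.90) (4.85,-1.35) (1.18,1.58) (0.11,2.18) (-4.25,2.41)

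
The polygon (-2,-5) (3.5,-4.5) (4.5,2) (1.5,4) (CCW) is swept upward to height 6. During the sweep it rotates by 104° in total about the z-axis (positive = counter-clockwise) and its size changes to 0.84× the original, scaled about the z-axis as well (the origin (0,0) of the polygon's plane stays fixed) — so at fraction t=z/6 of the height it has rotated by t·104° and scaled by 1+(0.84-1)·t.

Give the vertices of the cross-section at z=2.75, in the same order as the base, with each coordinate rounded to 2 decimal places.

Cross-section at z=2.75: (2.18,-4.49) (5.27,-0.41) (1.44,4.33) (-1.80,3.52)

t = z/height = 2.75/6 = 0.458333
s = 1 + (scale-1)·z/height = 1 + (0.84-1)·2.75/6 = 0.926667
θ = twist·z/height = 104°·2.75/6 = 47.6667° = 0.831940 rad
cos θ = 0.673443, sin θ = 0.739239 (intermediates below are computed at full precision and shown rounded to 5 d.p.)
v1: (-2,-5) → rotate → (2.34931,-4.84569) → ×s → (2.17703,-4.49034) → (2.18,-4.49)
v2: (3.5,-4.5) → rotate → (5.68363,-0.44315) → ×s → (5.26683,-0.41066) → (5.27,-0.41)
v3: (4.5,2) → rotate → (1.55201,4.67346) → ×s → (1.43820,4.33074) → (1.44,4.33)
v4: (1.5,4) → rotate → (-1.94679,3.80263) → ×s → (-1.80403,3.52377) → (-1.80,3.52)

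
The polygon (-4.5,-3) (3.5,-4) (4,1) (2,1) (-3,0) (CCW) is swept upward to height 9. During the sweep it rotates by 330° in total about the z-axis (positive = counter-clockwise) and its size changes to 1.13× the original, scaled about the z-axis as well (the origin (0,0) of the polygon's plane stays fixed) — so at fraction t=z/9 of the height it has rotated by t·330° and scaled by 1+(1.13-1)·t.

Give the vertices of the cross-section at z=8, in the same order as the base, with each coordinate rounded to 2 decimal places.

t = z/height = 8/9 = 0.888889
s = 1 + (scale-1)·z/height = 1 + (1.13-1)·8/9 = 1.115556
θ = twist·z/height = 330°·8/9 = 293.3333° = 5.119632 rad
cos θ = 0.396080, sin θ = -0.918216 (intermediates below are computed at full precision and shown rounded to 5 d.p.)
v1: (-4.5,-3) → rotate → (-4.53701,2.94373) → ×s → (-5.06128,3.28390) → (-5.06,3.28)
v2: (3.5,-4) → rotate → (-2.28659,-4.79808) → ×s → (-2.55081,-5.35252) → (-2.55,-5.35)
v3: (4,1) → rotate → (2.50254,-3.27678) → ×s → (2.79172,-3.65544) → (2.79,-3.66)
v4: (2,1) → rotate → (1.71038,-1.44035) → ×s → (1.90802,-1.60679) → (1.91,-1.61)
v5: (-3,0) → rotate → (-1.18824,2.75465) → ×s → (-1.32555,3.07296) → (-1.33,3.07)

Cross-section at z=8: (-5.06,3.28) (-2.55,-5.35) (2.79,-3.66) (1.91,-1.61) (-1.33,3.07)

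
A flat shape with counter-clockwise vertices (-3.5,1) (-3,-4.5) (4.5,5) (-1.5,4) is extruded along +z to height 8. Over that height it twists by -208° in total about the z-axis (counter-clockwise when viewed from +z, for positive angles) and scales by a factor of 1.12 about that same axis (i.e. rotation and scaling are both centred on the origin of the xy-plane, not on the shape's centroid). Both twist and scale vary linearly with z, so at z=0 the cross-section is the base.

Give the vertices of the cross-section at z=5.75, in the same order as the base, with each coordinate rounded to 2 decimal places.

Cross-section at z=5.75: (3.83,0.99) (0.33,5.87) (-1.46,-7.16) (3.61,-2.92)

t = z/height = 5.75/8 = 0.71875
s = 1 + (scale-1)·z/height = 1 + (1.12-1)·5.75/8 = 1.086250
θ = twist·z/height = -208°·5.75/8 = -149.5000° = -2.609267 rad
cos θ = -0.861629, sin θ = -0.507538 (intermediates below are computed at full precision and shown rounded to 5 d.p.)
v1: (-3.5,1) → rotate → (3.52324,0.91476) → ×s → (3.82712,0.99365) → (3.83,0.99)
v2: (-3,-4.5) → rotate → (0.30096,5.39995) → ×s → (0.32692,5.86569) → (0.33,5.87)
v3: (4.5,5) → rotate → (-1.33964,-6.59207) → ×s → (-1.45518,-7.16063) → (-1.46,-7.16)
v4: (-1.5,4) → rotate → (3.32260,-2.68521) → ×s → (3.60917,-2.91681) → (3.61,-2.92)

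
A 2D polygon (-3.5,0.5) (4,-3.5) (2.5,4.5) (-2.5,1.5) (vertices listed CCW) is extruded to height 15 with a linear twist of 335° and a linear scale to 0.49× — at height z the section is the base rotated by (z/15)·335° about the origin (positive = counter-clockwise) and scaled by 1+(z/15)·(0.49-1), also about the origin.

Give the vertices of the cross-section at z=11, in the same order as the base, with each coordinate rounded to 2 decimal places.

Cross-section at z=11: (1.19,1.87) (-3.03,-1.38) (1.92,-2.59) (1.50,1.04)

t = z/height = 11/15 = 0.733333
s = 1 + (scale-1)·z/height = 1 + (0.49-1)·11/15 = 0.626000
θ = twist·z/height = 335°·11/15 = 245.6667° = 4.287692 rad
cos θ = -0.412045, sin θ = -0.911164 (intermediates below are computed at full precision and shown rounded to 5 d.p.)
v1: (-3.5,0.5) → rotate → (1.89774,2.98305) → ×s → (1.18798,1.86739) → (1.19,1.87)
v2: (4,-3.5) → rotate → (-4.83725,-2.20250) → ×s → (-3.02812,-1.37876) → (-3.03,-1.38)
v3: (2.5,4.5) → rotate → (3.07013,-4.13211) → ×s → (1.92190,-2.58670) → (1.92,-2.59)
v4: (-2.5,1.5) → rotate → (2.39686,1.65984) → ×s → (1.50043,1.03906) → (1.50,1.04)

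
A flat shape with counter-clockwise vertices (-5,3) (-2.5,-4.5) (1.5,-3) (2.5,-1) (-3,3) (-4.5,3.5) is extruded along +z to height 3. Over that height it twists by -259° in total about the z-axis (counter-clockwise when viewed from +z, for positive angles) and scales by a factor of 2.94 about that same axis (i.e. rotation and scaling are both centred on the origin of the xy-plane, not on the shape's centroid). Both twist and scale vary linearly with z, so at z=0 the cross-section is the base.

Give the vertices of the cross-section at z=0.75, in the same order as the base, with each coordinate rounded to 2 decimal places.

Cross-section at z=0.75: (0.86,8.62) (-7.63,0.51) (-3.08,-3.92) (0.24,-3.99) (2.13,5.93) (1.85,8.26)

t = z/height = 0.75/3 = 0.25
s = 1 + (scale-1)·z/height = 1 + (2.94-1)·0.75/3 = 1.485000
θ = twist·z/height = -259°·0.75/3 = -64.7500° = -1.130101 rad
cos θ = 0.426569, sin θ = -0.904455 (intermediates below are computed at full precision and shown rounded to 5 d.p.)
v1: (-5,3) → rotate → (0.58052,5.80198) → ×s → (0.86207,8.61594) → (0.86,8.62)
v2: (-2.5,-4.5) → rotate → (-5.13647,0.34158) → ×s → (-7.62766,0.50724) → (-7.63,0.51)
v3: (1.5,-3) → rotate → (-2.07351,-2.63639) → ×s → (-3.07917,-3.91504) → (-3.08,-3.92)
v4: (2.5,-1) → rotate → (0.16197,-2.68771) → ×s → (0.24052,-3.99124) → (0.24,-3.99)
v5: (-3,3) → rotate → (1.43366,3.99307) → ×s → (2.12898,5.92971) → (2.13,5.93)
v6: (-4.5,3.5) → rotate → (1.24603,5.56304) → ×s → (1.85036,8.26111) → (1.85,8.26)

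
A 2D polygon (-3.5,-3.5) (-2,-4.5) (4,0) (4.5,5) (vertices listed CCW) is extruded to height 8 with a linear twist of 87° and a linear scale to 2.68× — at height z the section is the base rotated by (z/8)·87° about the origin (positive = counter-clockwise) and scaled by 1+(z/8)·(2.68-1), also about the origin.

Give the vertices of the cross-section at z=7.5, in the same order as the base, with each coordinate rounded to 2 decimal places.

t = z/height = 7.5/8 = 0.9375
s = 1 + (scale-1)·z/height = 1 + (2.68-1)·7.5/8 = 2.575000
θ = twist·z/height = 87°·7.5/8 = 81.5625° = 1.423534 rad
cos θ = 0.146730, sin θ = 0.989177 (intermediates below are computed at full precision and shown rounded to 5 d.p.)
v1: (-3.5,-3.5) → rotate → (2.94856,-3.97567) → ×s → (7.59254,-10.23736) → (7.59,-10.24)
v2: (-2,-4.5) → rotate → (4.15783,-2.63864) → ×s → (10.70642,-6.79450) → (10.71,-6.79)
v3: (4,0) → rotate → (0.58692,3.95671) → ×s → (1.51132,10.18852) → (1.51,10.19)
v4: (4.5,5) → rotate → (-4.28560,5.18495) → ×s → (-11.03541,13.35124) → (-11.04,13.35)

Cross-section at z=7.5: (7.59,-10.24) (10.71,-6.79) (1.51,10.19) (-11.04,13.35)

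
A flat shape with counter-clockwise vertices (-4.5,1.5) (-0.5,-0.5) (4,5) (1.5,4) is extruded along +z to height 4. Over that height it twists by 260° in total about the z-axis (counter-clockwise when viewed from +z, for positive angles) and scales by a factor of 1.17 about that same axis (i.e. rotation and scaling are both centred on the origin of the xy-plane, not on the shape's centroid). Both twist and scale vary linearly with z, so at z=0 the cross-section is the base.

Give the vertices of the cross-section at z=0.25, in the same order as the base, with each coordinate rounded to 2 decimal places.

t = z/height = 0.25/4 = 0.0625
s = 1 + (scale-1)·z/height = 1 + (1.17-1)·0.25/4 = 1.010625
θ = twist·z/height = 260°·0.25/4 = 16.2500° = 0.283616 rad
cos θ = 0.960050, sin θ = 0.279829 (intermediates below are computed at full precision and shown rounded to 5 d.p.)
v1: (-4.5,1.5) → rotate → (-4.73997,0.18084) → ×s → (-4.79033,0.18277) → (-4.79,0.18)
v2: (-0.5,-0.5) → rotate → (-0.34011,-0.61994) → ×s → (-0.34372,-0.62653) → (-0.34,-0.63)
v3: (4,5) → rotate → (2.44105,5.91957) → ×s → (2.46699,5.98246) → (2.47,5.98)
v4: (1.5,4) → rotate → (0.32076,4.25994) → ×s → (0.32417,4.30520) → (0.32,4.31)

Cross-section at z=0.25: (-4.79,0.18) (-0.34,-0.63) (2.47,5.98) (0.32,4.31)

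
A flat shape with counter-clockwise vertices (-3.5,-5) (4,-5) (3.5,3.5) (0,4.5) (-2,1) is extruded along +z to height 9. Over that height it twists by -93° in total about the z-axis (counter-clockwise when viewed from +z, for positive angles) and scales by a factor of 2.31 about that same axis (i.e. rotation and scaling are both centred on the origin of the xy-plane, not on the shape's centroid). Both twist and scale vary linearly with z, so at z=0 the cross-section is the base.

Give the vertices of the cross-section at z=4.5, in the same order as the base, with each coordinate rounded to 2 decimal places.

Cross-section at z=4.5: (-9.99,-1.49) (-1.45,-10.50) (8.19,-0.21) (5.40,5.13) (-1.08,3.54)

t = z/height = 4.5/9 = 0.5
s = 1 + (scale-1)·z/height = 1 + (2.31-1)·4.5/9 = 1.655000
θ = twist·z/height = -93°·4.5/9 = -46.5000° = -0.811578 rad
cos θ = 0.688355, sin θ = -0.725374 (intermediates below are computed at full precision and shown rounded to 5 d.p.)
v1: (-3.5,-5) → rotate → (-6.03611,-0.90296) → ×s → (-9.98977,-1.49440) → (-9.99,-1.49)
v2: (4,-5) → rotate → (-0.87345,-6.34327) → ×s → (-1.44557,-10.49811) → (-1.45,-10.50)
v3: (3.5,3.5) → rotate → (4.94805,-0.12957) → ×s → (8.18902,-0.21444) → (8.19,-0.21)
v4: (0,4.5) → rotate → (3.26418,3.09760) → ×s → (5.40223,5.12652) → (5.40,5.13)
v5: (-2,1) → rotate → (-0.65133,2.13910) → ×s → (-1.07796,3.54022) → (-1.08,3.54)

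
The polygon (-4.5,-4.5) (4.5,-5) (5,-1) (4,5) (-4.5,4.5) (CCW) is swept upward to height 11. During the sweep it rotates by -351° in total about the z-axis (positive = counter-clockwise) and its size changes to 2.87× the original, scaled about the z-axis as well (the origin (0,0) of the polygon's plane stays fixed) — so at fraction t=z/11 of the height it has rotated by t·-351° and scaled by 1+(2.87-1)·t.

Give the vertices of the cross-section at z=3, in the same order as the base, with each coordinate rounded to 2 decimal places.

t = z/height = 3/11 = 0.272727
s = 1 + (scale-1)·z/height = 1 + (2.87-1)·3/11 = 1.510000
θ = twist·z/height = -351°·3/11 = -95.7273° = -1.670756 rad
cos θ = -0.099793, sin θ = -0.995008 (intermediates below are computed at full precision and shown rounded to 5 d.p.)
v1: (-4.5,-4.5) → rotate → (-4.02847,4.92661) → ×s → (-6.08298,7.43918) → (-6.08,7.44)
v2: (4.5,-5) → rotate → (-5.42411,-3.97857) → ×s → (-8.19041,-6.00764) → (-8.19,-6.01)
v3: (5,-1) → rotate → (-1.49398,-4.87525) → ×s → (-2.25590,-7.36162) → (-2.26,-7.36)
v4: (4,5) → rotate → (4.57587,-4.47900) → ×s → (6.90956,-6.76329) → (6.91,-6.76)
v5: (-4.5,4.5) → rotate → (4.92661,4.02847) → ×s → (7.43918,6.08298) → (7.44,6.08)

Cross-section at z=3: (-6.08,7.44) (-8.19,-6.01) (-2.26,-7.36) (6.91,-6.76) (7.44,6.08)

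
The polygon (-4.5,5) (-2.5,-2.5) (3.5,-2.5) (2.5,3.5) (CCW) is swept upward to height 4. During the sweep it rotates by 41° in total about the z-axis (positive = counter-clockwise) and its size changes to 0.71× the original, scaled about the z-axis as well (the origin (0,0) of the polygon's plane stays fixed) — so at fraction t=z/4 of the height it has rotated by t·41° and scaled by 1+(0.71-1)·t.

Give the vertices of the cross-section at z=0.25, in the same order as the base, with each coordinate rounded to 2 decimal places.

Cross-section at z=0.25: (-4.63,4.71) (-2.34,-2.56) (3.54,-2.30) (2.30,3.54)

t = z/height = 0.25/4 = 0.0625
s = 1 + (scale-1)·z/height = 1 + (0.71-1)·0.25/4 = 0.981875
θ = twist·z/height = 41°·0.25/4 = 2.5625° = 0.044724 rad
cos θ = 0.999000, sin θ = 0.044709 (intermediates below are computed at full precision and shown rounded to 5 d.p.)
v1: (-4.5,5) → rotate → (-4.71905,4.79381) → ×s → (-4.63351,4.70692) → (-4.63,4.71)
v2: (-2.5,-2.5) → rotate → (-2.38573,-2.60927) → ×s → (-2.34249,-2.56198) → (-2.34,-2.56)
v3: (3.5,-2.5) → rotate → (3.60827,-2.34102) → ×s → (3.54287,-2.29859) → (3.54,-2.30)
v4: (2.5,3.5) → rotate → (2.34102,3.60827) → ×s → (2.29859,3.54287) → (2.30,3.54)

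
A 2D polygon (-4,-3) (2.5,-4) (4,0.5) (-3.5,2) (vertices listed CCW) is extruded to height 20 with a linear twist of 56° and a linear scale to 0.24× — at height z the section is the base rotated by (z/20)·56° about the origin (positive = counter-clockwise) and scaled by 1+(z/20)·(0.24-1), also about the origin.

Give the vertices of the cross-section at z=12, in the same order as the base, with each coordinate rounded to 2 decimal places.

Cross-section at z=12: (-0.91,-2.56) (2.34,-1.06) (1.66,1.43) (-2.19,-0.15)

t = z/height = 12/20 = 0.6
s = 1 + (scale-1)·z/height = 1 + (0.24-1)·12/20 = 0.544000
θ = twist·z/height = 56°·12/20 = 33.6000° = 0.586431 rad
cos θ = 0.832921, sin θ = 0.553392 (intermediates below are computed at full precision and shown rounded to 5 d.p.)
v1: (-4,-3) → rotate → (-1.67151,-4.71233) → ×s → (-0.90930,-2.56351) → (-0.91,-2.56)
v2: (2.5,-4) → rotate → (4.29587,-1.94821) → ×s → (2.33695,-1.05982) → (2.34,-1.06)
v3: (4,0.5) → rotate → (3.05499,2.63003) → ×s → (1.66191,1.43073) → (1.66,1.43)
v4: (-3.5,2) → rotate → (-4.02201,-0.27103) → ×s → (-2.18797,-0.14744) → (-2.19,-0.15)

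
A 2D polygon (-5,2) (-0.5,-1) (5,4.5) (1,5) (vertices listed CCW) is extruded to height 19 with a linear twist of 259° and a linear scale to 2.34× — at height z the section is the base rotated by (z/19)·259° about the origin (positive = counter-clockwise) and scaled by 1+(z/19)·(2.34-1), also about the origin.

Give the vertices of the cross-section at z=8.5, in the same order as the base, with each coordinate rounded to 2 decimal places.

t = z/height = 8.5/19 = 0.447368
s = 1 + (scale-1)·z/height = 1 + (2.34-1)·8.5/19 = 1.599474
θ = twist·z/height = 259°·8.5/19 = 115.8684° = 2.022285 rad
cos θ = -0.436306, sin θ = 0.899798 (intermediates below are computed at full precision and shown rounded to 5 d.p.)
v1: (-5,2) → rotate → (0.38193,-5.37160) → ×s → (0.61089,-8.59174) → (0.61,-8.59)
v2: (-0.5,-1) → rotate → (1.11795,-0.01359) → ×s → (1.78813,-0.02174) → (1.79,-0.02)
v3: (5,4.5) → rotate → (-6.23062,2.53562) → ×s → (-9.96572,4.05565) → (-9.97,4.06)
v4: (1,5) → rotate → (-4.93530,-1.28173) → ×s → (-7.89388,-2.05010) → (-7.89,-2.05)

Cross-section at z=8.5: (0.61,-8.59) (1.79,-0.02) (-9.97,4.06) (-7.89,-2.05)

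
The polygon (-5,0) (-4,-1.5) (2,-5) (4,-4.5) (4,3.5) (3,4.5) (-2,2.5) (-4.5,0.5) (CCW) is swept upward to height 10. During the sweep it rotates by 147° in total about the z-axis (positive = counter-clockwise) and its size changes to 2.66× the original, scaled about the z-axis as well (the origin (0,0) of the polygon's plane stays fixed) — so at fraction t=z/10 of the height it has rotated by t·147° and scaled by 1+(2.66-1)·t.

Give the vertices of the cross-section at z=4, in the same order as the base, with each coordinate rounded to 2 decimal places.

t = z/height = 4/10 = 0.4
s = 1 + (scale-1)·z/height = 1 + (2.66-1)·4/10 = 1.664000
θ = twist·z/height = 147°·4/10 = 58.8000° = 1.026254 rad
cos θ = 0.518027, sin θ = 0.855364 (intermediates below are computed at full precision and shown rounded to 5 d.p.)
v1: (-5,0) → rotate → (-2.59014,-4.27682) → ×s → (-4.30998,-7.11663) → (-4.31,-7.12)
v2: (-4,-1.5) → rotate → (-0.78906,-4.19850) → ×s → (-1.31300,-6.98630) → (-1.31,-6.99)
v3: (2,-5) → rotate → (5.31288,-0.87941) → ×s → (8.84062,-1.46333) → (8.84,-1.46)
v4: (4,-4.5) → rotate → (5.92125,1.09034) → ×s → (9.85296,1.81432) → (9.85,1.81)
v5: (4,3.5) → rotate → (-0.92167,5.23455) → ×s → (-1.53365,8.71029) → (-1.53,8.71)
v6: (3,4.5) → rotate → (-2.29506,4.89721) → ×s → (-3.81898,8.14896) → (-3.82,8.15)
v7: (-2,2.5) → rotate → (-3.17446,-0.41566) → ×s → (-5.28231,-0.69166) → (-5.28,-0.69)
v8: (-4.5,0.5) → rotate → (-2.75880,-3.59013) → ×s → (-4.59065,-5.97397) → (-4.59,-5.97)

Cross-section at z=4: (-4.31,-7.12) (-1.31,-6.99) (8.84,-1.46) (9.85,1.81) (-1.53,8.71) (-3.82,8.15) (-5.28,-0.69) (-4.59,-5.97)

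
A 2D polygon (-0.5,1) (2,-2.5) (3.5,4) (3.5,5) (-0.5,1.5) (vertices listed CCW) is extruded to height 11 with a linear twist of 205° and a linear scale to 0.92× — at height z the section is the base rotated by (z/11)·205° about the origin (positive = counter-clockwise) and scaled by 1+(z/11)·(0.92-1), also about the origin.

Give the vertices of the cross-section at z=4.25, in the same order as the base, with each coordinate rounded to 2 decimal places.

Cross-section at z=4.25: (-1.04,-0.29) (2.74,1.45) (-3.17,4.06) (-4.12,4.24) (-1.52,-0.20)

t = z/height = 4.25/11 = 0.386364
s = 1 + (scale-1)·z/height = 1 + (0.92-1)·4.25/11 = 0.969091
θ = twist·z/height = 205°·4.25/11 = 79.2045° = 1.382380 rad
cos θ = 0.187303, sin θ = 0.982302 (intermediates below are computed at full precision and shown rounded to 5 d.p.)
v1: (-0.5,1) → rotate → (-1.07595,-0.30385) → ×s → (-1.04270,-0.29446) → (-1.04,-0.29)
v2: (2,-2.5) → rotate → (2.83036,1.49635) → ×s → (2.74288,1.45010) → (2.74,1.45)
v3: (3.5,4) → rotate → (-3.27365,4.18727) → ×s → (-3.17246,4.05785) → (-3.17,4.06)
v4: (3.5,5) → rotate → (-4.25595,4.37457) → ×s → (-4.12440,4.23936) → (-4.12,4.24)
v5: (-0.5,1.5) → rotate → (-1.56710,-0.21020) → ×s → (-1.51867,-0.20370) → (-1.52,-0.20)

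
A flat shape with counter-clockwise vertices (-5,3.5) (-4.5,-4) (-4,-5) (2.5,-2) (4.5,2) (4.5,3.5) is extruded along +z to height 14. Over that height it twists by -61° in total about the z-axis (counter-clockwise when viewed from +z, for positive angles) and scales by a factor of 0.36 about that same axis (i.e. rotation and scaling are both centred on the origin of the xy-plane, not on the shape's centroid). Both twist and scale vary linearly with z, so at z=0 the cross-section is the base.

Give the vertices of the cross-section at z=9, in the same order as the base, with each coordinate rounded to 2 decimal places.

Cross-section at z=9: (-0.98,3.46) (-3.54,-0.15) (-3.68,-0.79) (0.40,-1.84) (2.80,-0.76) (3.35,-0.08)

t = z/height = 9/14 = 0.642857
s = 1 + (scale-1)·z/height = 1 + (0.36-1)·9/14 = 0.588571
θ = twist·z/height = -61°·9/14 = -39.2143° = -0.684418 rad
cos θ = 0.774787, sin θ = -0.632223 (intermediates below are computed at full precision and shown rounded to 5 d.p.)
v1: (-5,3.5) → rotate → (-1.66116,5.87287) → ×s → (-0.97771,3.45660) → (-0.98,3.46)
v2: (-4.5,-4) → rotate → (-6.01543,-0.25415) → ×s → (-3.54051,-0.14958) → (-3.54,-0.15)
v3: (-4,-5) → rotate → (-6.26026,-1.34504) → ×s → (-3.68461,-0.79165) → (-3.68,-0.79)
v4: (2.5,-2) → rotate → (0.67252,-3.13013) → ×s → (0.39583,-1.84231) → (0.40,-1.84)
v5: (4.5,2) → rotate → (4.75099,-1.29543) → ×s → (2.79629,-0.76245) → (2.80,-0.76)
v6: (4.5,3.5) → rotate → (5.69932,-0.13325) → ×s → (3.35446,-0.07843) → (3.35,-0.08)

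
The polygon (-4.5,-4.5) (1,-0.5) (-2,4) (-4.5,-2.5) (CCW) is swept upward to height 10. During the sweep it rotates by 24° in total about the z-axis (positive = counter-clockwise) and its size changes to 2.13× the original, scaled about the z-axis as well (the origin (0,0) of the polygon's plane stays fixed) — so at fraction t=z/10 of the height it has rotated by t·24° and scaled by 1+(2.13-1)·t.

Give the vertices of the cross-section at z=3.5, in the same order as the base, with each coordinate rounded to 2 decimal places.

t = z/height = 3.5/10 = 0.35
s = 1 + (scale-1)·z/height = 1 + (2.13-1)·3.5/10 = 1.395500
θ = twist·z/height = 24°·3.5/10 = 8.4000° = 0.146608 rad
cos θ = 0.989272, sin θ = 0.146083 (intermediates below are computed at full precision and shown rounded to 5 d.p.)
v1: (-4.5,-4.5) → rotate → (-3.79435,-5.10910) → ×s → (-5.29502,-7.12975) → (-5.30,-7.13)
v2: (1,-0.5) → rotate → (1.06231,-0.34855) → ×s → (1.48246,-0.48641) → (1.48,-0.49)
v3: (-2,4) → rotate → (-2.56288,3.66492) → ×s → (-3.57649,5.11440) → (-3.58,5.11)
v4: (-4.5,-2.5) → rotate → (-4.08652,-3.13055) → ×s → (-5.70274,-4.36869) → (-5.70,-4.37)

Cross-section at z=3.5: (-5.30,-7.13) (1.48,-0.49) (-3.58,5.11) (-5.70,-4.37)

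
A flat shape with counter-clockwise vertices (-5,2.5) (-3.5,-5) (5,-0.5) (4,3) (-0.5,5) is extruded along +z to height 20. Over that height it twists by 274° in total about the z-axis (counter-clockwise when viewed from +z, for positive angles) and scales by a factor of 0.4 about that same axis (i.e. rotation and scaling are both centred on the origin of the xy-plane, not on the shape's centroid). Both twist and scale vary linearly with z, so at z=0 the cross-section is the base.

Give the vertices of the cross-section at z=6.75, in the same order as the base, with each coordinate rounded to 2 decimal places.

Cross-section at z=6.75: (-1.82,-4.07) (4.10,-2.62) (0.23,4.00) (-2.53,3.08) (-3.97,-0.57)

t = z/height = 6.75/20 = 0.3375
s = 1 + (scale-1)·z/height = 1 + (0.4-1)·6.75/20 = 0.797500
θ = twist·z/height = 274°·6.75/20 = 92.4750° = 1.613993 rad
cos θ = -0.043183, sin θ = 0.999067 (intermediates below are computed at full precision and shown rounded to 5 d.p.)
v1: (-5,2.5) → rotate → (-2.28175,-5.10329) → ×s → (-1.81970,-4.06988) → (-1.82,-4.07)
v2: (-3.5,-5) → rotate → (5.14648,-3.28082) → ×s → (4.10432,-2.61645) → (4.10,-2.62)
v3: (5,-0.5) → rotate → (0.28362,5.01693) → ×s → (0.22618,4.00100) → (0.23,4.00)
v4: (4,3) → rotate → (-3.16994,3.86672) → ×s → (-2.52802,3.08371) → (-2.53,3.08)
v5: (-0.5,5) → rotate → (-4.97374,-0.71545) → ×s → (-3.96656,-0.57057) → (-3.97,-0.57)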